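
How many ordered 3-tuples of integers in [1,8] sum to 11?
Coefficient of x^11 in (x + x² + ... + x^8)^3. By inclusion-exclusion on dice exceeding 8: Σ_j (-1)^j C(3,j)·C(11-1-8j, 2) = C(3,0)·C(10,2) - C(3,1)·C(2,2) = 1·45 - 3·1 = 42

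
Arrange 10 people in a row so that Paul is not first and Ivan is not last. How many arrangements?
By inclusion-exclusion: 10! - 2×(10-1)! + (10-2)! = 3628800 - 725760 + 40320 = 2943360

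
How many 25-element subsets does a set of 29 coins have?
C(29,25) = 29!/(25!×4!) = 23751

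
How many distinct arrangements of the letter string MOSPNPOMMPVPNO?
14! / (4! × 1! × 3! × 3! × 2! × 1!) = 50450400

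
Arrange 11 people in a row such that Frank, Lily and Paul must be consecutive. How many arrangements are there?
Treat the 3 as one block: (11-3+1)! × 3! = 362880 × 6 = 2177280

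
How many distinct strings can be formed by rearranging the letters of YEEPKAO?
7! / (2! × 1! × 1! × 1! × 1! × 1!) = 2520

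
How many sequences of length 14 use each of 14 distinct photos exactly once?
14! = 87178291200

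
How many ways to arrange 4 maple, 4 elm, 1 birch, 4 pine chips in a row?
13! / (4! × 4! × 1! × 4!) = 450450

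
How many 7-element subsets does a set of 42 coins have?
C(42,7) = 42!/(7!×35!) = 26978328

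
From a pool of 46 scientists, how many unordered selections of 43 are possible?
C(46,43) = 46!/(43!×3!) = 15180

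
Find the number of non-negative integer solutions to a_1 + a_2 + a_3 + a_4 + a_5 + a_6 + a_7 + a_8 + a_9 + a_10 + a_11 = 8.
C(8+11-1, 11-1) = C(18, 10) = 43758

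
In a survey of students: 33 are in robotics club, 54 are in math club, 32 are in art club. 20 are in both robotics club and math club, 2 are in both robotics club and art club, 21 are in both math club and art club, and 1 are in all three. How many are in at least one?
|A∪B∪C| = 33+54+32-20-2-21+1 = 77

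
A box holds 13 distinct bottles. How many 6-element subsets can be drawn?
C(13,6) = 13!/(6!×7!) = 1716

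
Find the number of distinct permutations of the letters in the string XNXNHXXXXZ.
10! / (6! × 1! × 2! × 1!) = 2520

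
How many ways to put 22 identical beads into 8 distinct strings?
C(22+8-1, 8-1) = C(29, 7) = 1560780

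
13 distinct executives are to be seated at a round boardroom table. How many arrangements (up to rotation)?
Circular: fix one position, arrange the rest. (13-1)! = 479001600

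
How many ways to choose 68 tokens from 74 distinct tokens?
C(74,68) = 74!/(68!×6!) = 185250786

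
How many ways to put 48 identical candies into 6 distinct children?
C(48+6-1, 6-1) = C(53, 5) = 2869685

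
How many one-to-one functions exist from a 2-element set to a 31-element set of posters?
P(31,2) = 31!/(31-2)! = 930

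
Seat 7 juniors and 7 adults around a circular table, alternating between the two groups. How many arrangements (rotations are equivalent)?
Fix one of the juniors: (7-1)! ways for the remaining juniors, × 7! ways for the adults = 720 × 5040 = 3628800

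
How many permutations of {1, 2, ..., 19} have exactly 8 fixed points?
Choose the 8 fixed points C(19,8) = 75582, derange the rest: !11 = Σ_{j=0}^{11} (-1)^j·11!/j! = 39916800 - 39916800 + 19958400 - 6652800 + 1663200 - 332640 + 55440 - 7920 + 990 - 110 + 11 - 1 = 14684570. Product = 75582 × 14684570 = 1109889169740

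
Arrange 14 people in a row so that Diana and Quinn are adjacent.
Treat as block: (14-1)! × 2! = 6227020800 × 2 = 12454041600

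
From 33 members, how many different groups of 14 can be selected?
C(33,14) = 33!/(14!×19!) = 818809200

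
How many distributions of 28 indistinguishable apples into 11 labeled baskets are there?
C(28+11-1, 11-1) = C(38, 10) = 472733756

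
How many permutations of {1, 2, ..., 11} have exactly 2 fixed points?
Choose the 2 fixed points C(11,2) = 55, derange the rest: !9 = Σ_{j=0}^{9} (-1)^j·9!/j! = 362880 - 362880 + 181440 - 60480 + 15120 - 3024 + 504 - 72 + 9 - 1 = 133496. Product = 55 × 133496 = 7342280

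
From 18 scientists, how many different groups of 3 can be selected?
C(18,3) = 18!/(3!×15!) = 816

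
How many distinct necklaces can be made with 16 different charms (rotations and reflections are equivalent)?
(16-1)!/2 = 1307674368000/2 = 653837184000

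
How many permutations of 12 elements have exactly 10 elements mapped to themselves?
Choose the 10 fixed points C(12,10) = 66, derange the rest: !2 = Σ_{j=0}^{2} (-1)^j·2!/j! = 2 - 2 + 1 = 1. Product = 66 × 1 = 66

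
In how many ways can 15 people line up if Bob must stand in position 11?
Fix one position: (15-1)! = 87178291200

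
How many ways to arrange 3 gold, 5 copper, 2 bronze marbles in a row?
10! / (3! × 5! × 2!) = 2520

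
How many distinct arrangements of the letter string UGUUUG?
6! / (4! × 2!) = 15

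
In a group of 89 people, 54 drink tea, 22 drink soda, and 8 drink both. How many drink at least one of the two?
|A∪B| = |A| + |B| - |A∩B| = 54 + 22 - 8 = 68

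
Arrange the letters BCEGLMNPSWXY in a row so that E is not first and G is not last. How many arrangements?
By inclusion-exclusion: 12! - 2×(12-1)! + (12-2)! = 479001600 - 79833600 + 3628800 = 402796800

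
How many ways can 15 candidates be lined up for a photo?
15! = 1307674368000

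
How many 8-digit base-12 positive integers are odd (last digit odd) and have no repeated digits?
Last∈{1,3,5,7,9,11}. Last=0: 0. Last nonzero: 6×10×P(10,6) = 9072000. Total = 9072000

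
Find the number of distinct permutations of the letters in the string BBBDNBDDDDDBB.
13! / (6! × 1! × 6!) = 12012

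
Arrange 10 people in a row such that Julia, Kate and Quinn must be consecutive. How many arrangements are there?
Treat the 3 as one block: (10-3+1)! × 3! = 40320 × 6 = 241920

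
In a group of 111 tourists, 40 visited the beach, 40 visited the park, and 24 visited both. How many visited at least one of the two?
|A∪B| = |A| + |B| - |A∩B| = 40 + 40 - 24 = 56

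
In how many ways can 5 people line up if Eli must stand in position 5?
Fix one position: (5-1)! = 24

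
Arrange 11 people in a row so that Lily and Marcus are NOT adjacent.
Total - adjacent = 11! - (11-1)!×2 = 39916800 - 7257600 = 32659200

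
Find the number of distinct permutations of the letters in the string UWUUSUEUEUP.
11! / (2! × 1! × 1! × 6! × 1!) = 27720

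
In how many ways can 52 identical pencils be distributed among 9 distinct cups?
C(52+9-1, 9-1) = C(60, 8) = 2558620845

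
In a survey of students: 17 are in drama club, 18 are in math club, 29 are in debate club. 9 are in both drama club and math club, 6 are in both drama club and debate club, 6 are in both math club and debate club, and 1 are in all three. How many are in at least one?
|A∪B∪C| = 17+18+29-9-6-6+1 = 44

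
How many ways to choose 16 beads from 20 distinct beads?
C(20,16) = 20!/(16!×4!) = 4845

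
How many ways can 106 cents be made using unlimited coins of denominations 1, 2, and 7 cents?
Coefficient of x^106 in 1/(1-x^1) · 1/(1-x^2) · 1/(1-x^7). Case on j = number of 7-cent coins (j = 0..15); remainder r = 106 - 7j is made from {1,2} in ⌊r/2⌋+1 ways. r = 106, 99, 92, 85, 78, 71, 64, 57, 50, 43, 36, 29, 22, 15, 8, 1 → 54 + 50 + 47 + 43 + 40 + 36 + 33 + 29 + 26 + 22 + 19 + 15 + 12 + 8 + 5 + 1 = 440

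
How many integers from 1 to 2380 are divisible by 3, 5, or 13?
⌊2380/3⌋+⌊2380/5⌋+⌊2380/13⌋ - ⌊2380/15⌋-⌊2380/39⌋-⌊2380/65⌋ + ⌊2380/195⌋ = 793+476+183 - 158-61-36 + 12 = 1209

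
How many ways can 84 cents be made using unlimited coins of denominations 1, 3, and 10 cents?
Coefficient of x^84 in 1/(1-x^1) · 1/(1-x^3) · 1/(1-x^10). Case on j = number of 10-cent coins (j = 0..8); remainder r = 84 - 10j is made from {1,3} in ⌊r/3⌋+1 ways. r = 84, 74, 64, 54, 44, 34, 24, 14, 4 → 29 + 25 + 22 + 19 + 15 + 12 + 9 + 5 + 2 = 138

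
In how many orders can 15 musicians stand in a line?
15! = 1307674368000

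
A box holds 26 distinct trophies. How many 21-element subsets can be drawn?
C(26,21) = 26!/(21!×5!) = 65780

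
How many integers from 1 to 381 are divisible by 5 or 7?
⌊381/5⌋ + ⌊381/7⌋ - ⌊381/35⌋ = 76 + 54 - 10 = 120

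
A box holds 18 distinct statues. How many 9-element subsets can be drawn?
C(18,9) = 18!/(9!×9!) = 48620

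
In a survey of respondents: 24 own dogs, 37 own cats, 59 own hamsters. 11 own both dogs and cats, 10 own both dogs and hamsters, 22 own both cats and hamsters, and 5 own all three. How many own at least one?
|A∪B∪C| = 24+37+59-11-10-22+5 = 82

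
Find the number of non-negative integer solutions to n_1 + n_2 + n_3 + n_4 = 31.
C(31+4-1, 4-1) = C(34, 3) = 5984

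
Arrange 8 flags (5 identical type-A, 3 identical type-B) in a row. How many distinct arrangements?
8! / (5! × 3!) = 56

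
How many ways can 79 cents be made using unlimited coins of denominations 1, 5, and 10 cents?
Coefficient of x^79 in 1/(1-x^1) · 1/(1-x^5) · 1/(1-x^10). Case on j = number of 10-cent coins (j = 0..7); remainder r = 79 - 10j is made from {1,5} in ⌊r/5⌋+1 ways. r = 79, 69, 59, 49, 39, 29, 19, 9 → 16 + 14 + 12 + 10 + 8 + 6 + 4 + 2 = 72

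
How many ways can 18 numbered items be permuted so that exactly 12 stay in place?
Choose the 12 fixed points C(18,12) = 18564, derange the rest: !6 = Σ_{j=0}^{6} (-1)^j·6!/j! = 720 - 720 + 360 - 120 + 30 - 6 + 1 = 265. Product = 18564 × 265 = 4919460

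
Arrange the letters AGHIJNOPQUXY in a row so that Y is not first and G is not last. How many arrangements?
By inclusion-exclusion: 12! - 2×(12-1)! + (12-2)! = 479001600 - 79833600 + 3628800 = 402796800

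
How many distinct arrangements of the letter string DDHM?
4! / (1! × 1! × 2!) = 12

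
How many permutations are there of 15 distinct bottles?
15! = 1307674368000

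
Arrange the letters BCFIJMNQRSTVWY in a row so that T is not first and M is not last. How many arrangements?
By inclusion-exclusion: 14! - 2×(14-1)! + (14-2)! = 87178291200 - 12454041600 + 479001600 = 75203251200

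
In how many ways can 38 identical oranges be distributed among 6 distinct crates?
C(38+6-1, 6-1) = C(43, 5) = 962598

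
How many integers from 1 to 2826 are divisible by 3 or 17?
⌊2826/3⌋ + ⌊2826/17⌋ - ⌊2826/51⌋ = 942 + 166 - 55 = 1053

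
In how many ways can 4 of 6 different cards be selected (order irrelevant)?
C(6,4) = 6!/(4!×2!) = 15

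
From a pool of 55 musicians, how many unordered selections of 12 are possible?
C(55,12) = 55!/(12!×43!) = 438729741450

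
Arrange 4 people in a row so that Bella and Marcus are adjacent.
Treat as block: (4-1)! × 2! = 6 × 2 = 12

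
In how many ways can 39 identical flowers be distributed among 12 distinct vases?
C(39+12-1, 12-1) = C(50, 11) = 37353738800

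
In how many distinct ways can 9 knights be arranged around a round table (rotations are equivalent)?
Circular: fix one position, arrange the rest. (9-1)! = 40320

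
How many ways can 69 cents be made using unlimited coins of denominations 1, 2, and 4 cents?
Coefficient of x^69 in 1/(1-x^1) · 1/(1-x^2) · 1/(1-x^4). Case on j = number of 4-cent coins (j = 0..17); remainder r = 69 - 4j is made from {1,2} in ⌊r/2⌋+1 ways. r = 69, 65, 61, 57, 53, 49, 45, 41, 37, 33, 29, 25, 21, 17, 13, 9, 5, 1 → 35 + 33 + 31 + 29 + 27 + 25 + 23 + 21 + 19 + 17 + 15 + 13 + 11 + 9 + 7 + 5 + 3 + 1 = 324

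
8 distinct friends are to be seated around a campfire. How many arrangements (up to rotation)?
Circular: fix one position, arrange the rest. (8-1)! = 5040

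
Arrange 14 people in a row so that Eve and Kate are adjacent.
Treat as block: (14-1)! × 2! = 6227020800 × 2 = 12454041600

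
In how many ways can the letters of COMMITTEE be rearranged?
9! / (1! × 1! × 2! × 1! × 2! × 2!) = 45360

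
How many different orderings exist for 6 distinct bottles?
6! = 720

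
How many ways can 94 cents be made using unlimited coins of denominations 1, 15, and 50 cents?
Coefficient of x^94 in 1/(1-x^1) · 1/(1-x^15) · 1/(1-x^50). Case on j = number of 50-cent coins (j = 0..1); remainder r = 94 - 50j is made from {1,15} in ⌊r/15⌋+1 ways. r = 94, 44 → 7 + 3 = 10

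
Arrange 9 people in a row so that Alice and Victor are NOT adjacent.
Total - adjacent = 9! - (9-1)!×2 = 362880 - 80640 = 282240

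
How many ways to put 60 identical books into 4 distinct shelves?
C(60+4-1, 4-1) = C(63, 3) = 39711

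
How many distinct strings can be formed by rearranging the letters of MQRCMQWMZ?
9! / (3! × 1! × 1! × 1! × 2! × 1!) = 30240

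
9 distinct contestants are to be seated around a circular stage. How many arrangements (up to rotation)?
Circular: fix one position, arrange the rest. (9-1)! = 40320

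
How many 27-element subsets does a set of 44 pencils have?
C(44,27) = 44!/(27!×17!) = 686353797976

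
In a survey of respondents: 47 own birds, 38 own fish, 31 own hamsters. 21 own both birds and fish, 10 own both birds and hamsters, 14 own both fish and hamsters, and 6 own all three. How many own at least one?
|A∪B∪C| = 47+38+31-21-10-14+6 = 77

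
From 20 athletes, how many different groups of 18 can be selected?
C(20,18) = 20!/(18!×2!) = 190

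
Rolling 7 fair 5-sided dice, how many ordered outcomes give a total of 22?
Coefficient of x^22 in (x + x² + ... + x^5)^7. By inclusion-exclusion on dice exceeding 5: Σ_j (-1)^j C(7,j)·C(22-1-5j, 6) = C(7,0)·C(21,6) - C(7,1)·C(16,6) + C(7,2)·C(11,6) - C(7,3)·C(6,6) = 1·54264 - 7·8008 + 21·462 - 35·1 = 7875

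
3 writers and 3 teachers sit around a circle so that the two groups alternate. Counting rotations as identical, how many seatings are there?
Fix one of the writers: (3-1)! ways for the remaining writers, × 3! ways for the teachers = 2 × 6 = 12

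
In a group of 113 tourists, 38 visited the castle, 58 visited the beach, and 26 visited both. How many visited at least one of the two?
|A∪B| = |A| + |B| - |A∩B| = 38 + 58 - 26 = 70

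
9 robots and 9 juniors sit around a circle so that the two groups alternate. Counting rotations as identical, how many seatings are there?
Fix one of the robots: (9-1)! ways for the remaining robots, × 9! ways for the juniors = 40320 × 362880 = 14631321600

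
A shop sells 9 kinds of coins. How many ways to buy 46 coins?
C(46+9-1, 9-1) = C(54, 8) = 1040465790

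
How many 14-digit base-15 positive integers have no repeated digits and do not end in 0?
Last digit: 14 nonzero choices. First digit: 13 (nonzero, ≠last). Middle 12: P(13,12) = 6227020800. Total = 1133317785600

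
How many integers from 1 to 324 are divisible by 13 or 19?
⌊324/13⌋ + ⌊324/19⌋ - ⌊324/247⌋ = 24 + 17 - 1 = 40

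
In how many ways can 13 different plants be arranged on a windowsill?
13! = 6227020800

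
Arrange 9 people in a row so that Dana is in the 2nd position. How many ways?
Fix one position: (9-1)! = 40320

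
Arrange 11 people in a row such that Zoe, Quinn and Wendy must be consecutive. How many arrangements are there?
Treat the 3 as one block: (11-3+1)! × 3! = 362880 × 6 = 2177280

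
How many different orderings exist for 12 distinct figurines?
12! = 479001600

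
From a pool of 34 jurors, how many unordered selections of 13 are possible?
C(34,13) = 34!/(13!×21!) = 927983760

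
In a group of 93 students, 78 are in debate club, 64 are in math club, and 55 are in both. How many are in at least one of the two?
|A∪B| = |A| + |B| - |A∩B| = 78 + 64 - 55 = 87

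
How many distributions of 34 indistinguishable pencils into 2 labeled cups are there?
C(34+2-1, 2-1) = C(35, 1) = 35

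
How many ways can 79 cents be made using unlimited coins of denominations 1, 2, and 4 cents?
Coefficient of x^79 in 1/(1-x^1) · 1/(1-x^2) · 1/(1-x^4). Case on j = number of 4-cent coins (j = 0..19); remainder r = 79 - 4j is made from {1,2} in ⌊r/2⌋+1 ways. r = 79, 75, 71, 67, 63, 59, 55, 51, 47, 43, 39, 35, 31, 27, 23, 19, 15, 11, 7, 3 → 40 + 38 + 36 + 34 + 32 + 30 + 28 + 26 + 24 + 22 + 20 + 18 + 16 + 14 + 12 + 10 + 8 + 6 + 4 + 2 = 420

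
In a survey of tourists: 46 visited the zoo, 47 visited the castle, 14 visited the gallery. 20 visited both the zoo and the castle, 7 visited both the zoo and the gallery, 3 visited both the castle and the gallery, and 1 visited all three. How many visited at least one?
|A∪B∪C| = 46+47+14-20-7-3+1 = 78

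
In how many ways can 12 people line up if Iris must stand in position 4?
Fix one position: (12-1)! = 39916800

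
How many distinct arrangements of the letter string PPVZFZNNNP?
10! / (1! × 3! × 2! × 1! × 3!) = 50400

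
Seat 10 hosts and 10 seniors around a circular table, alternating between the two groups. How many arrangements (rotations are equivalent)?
Fix one of the hosts: (10-1)! ways for the remaining hosts, × 10! ways for the seniors = 362880 × 3628800 = 1316818944000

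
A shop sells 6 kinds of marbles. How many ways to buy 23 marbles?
C(23+6-1, 6-1) = C(28, 5) = 98280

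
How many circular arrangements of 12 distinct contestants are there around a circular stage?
Circular: fix one position, arrange the rest. (12-1)! = 39916800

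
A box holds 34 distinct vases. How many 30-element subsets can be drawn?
C(34,30) = 34!/(30!×4!) = 46376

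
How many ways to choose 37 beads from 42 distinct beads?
C(42,37) = 42!/(37!×5!) = 850668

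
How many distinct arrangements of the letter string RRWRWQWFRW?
10! / (4! × 1! × 1! × 4!) = 6300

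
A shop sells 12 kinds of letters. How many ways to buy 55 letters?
C(55+12-1, 12-1) = C(66, 11) = 1074082795968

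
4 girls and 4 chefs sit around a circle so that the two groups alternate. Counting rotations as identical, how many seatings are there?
Fix one of the girls: (4-1)! ways for the remaining girls, × 4! ways for the chefs = 6 × 24 = 144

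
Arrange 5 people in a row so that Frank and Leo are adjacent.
Treat as block: (5-1)! × 2! = 24 × 2 = 48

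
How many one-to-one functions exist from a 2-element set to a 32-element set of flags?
P(32,2) = 32!/(32-2)! = 992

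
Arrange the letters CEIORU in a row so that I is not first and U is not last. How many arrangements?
By inclusion-exclusion: 6! - 2×(6-1)! + (6-2)! = 720 - 240 + 24 = 504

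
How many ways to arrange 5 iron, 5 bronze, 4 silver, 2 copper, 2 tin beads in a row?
18! / (5! × 5! × 4! × 2! × 2!) = 4631346720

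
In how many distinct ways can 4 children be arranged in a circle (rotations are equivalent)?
Circular: fix one position, arrange the rest. (4-1)! = 6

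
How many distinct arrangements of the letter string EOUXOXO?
7! / (2! × 1! × 1! × 3!) = 420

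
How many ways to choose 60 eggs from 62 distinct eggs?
C(62,60) = 62!/(60!×2!) = 1891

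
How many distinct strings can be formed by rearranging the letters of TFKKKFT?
7! / (2! × 2! × 3!) = 210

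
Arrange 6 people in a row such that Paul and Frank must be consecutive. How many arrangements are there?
Treat the 2 as one block: (6-2+1)! × 2! = 120 × 2 = 240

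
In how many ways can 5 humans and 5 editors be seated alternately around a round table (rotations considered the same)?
Fix one of the humans: (5-1)! ways for the remaining humans, × 5! ways for the editors = 24 × 120 = 2880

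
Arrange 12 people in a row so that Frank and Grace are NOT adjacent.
Total - adjacent = 12! - (12-1)!×2 = 479001600 - 79833600 = 399168000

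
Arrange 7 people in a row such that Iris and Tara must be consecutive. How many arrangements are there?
Treat the 2 as one block: (7-2+1)! × 2! = 720 × 2 = 1440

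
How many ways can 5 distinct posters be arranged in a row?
5! = 120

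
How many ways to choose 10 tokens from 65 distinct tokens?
C(65,10) = 65!/(10!×55!) = 179013799328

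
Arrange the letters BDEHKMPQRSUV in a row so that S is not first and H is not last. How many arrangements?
By inclusion-exclusion: 12! - 2×(12-1)! + (12-2)! = 479001600 - 79833600 + 3628800 = 402796800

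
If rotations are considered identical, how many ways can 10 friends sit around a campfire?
Circular: fix one position, arrange the rest. (10-1)! = 362880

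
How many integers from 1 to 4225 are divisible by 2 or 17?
⌊4225/2⌋ + ⌊4225/17⌋ - ⌊4225/34⌋ = 2112 + 248 - 124 = 2236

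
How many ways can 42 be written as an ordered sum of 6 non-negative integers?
C(42+6-1, 6-1) = C(47, 5) = 1533939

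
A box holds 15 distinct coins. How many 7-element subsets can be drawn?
C(15,7) = 15!/(7!×8!) = 6435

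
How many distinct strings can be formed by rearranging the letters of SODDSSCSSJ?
10! / (1! × 5! × 1! × 2! × 1!) = 15120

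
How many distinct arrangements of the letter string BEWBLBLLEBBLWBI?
15! / (2! × 1! × 6! × 2! × 4!) = 18918900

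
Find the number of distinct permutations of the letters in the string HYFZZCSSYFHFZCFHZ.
17! / (2! × 3! × 4! × 4! × 2! × 2!) = 12864852000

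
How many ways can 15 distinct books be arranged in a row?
15! = 1307674368000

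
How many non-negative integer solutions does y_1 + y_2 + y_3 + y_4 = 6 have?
C(6+4-1, 4-1) = C(9, 3) = 84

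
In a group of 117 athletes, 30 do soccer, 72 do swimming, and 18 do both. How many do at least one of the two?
|A∪B| = |A| + |B| - |A∩B| = 30 + 72 - 18 = 84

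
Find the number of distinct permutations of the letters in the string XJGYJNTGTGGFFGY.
15! / (1! × 2! × 5! × 2! × 1! × 2! × 2!) = 681080400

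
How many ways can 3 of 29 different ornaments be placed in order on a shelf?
P(29,3) = 29!/(29-3)! = 21924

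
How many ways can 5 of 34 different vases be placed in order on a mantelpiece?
P(34,5) = 34!/(34-5)! = 33390720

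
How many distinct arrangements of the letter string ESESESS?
7! / (4! × 3!) = 35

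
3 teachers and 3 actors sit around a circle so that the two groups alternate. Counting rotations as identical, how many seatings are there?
Fix one of the teachers: (3-1)! ways for the remaining teachers, × 3! ways for the actors = 2 × 6 = 12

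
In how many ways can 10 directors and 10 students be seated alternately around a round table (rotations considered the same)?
Fix one of the directors: (10-1)! ways for the remaining directors, × 10! ways for the students = 362880 × 3628800 = 1316818944000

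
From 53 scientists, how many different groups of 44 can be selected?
C(53,44) = 53!/(44!×9!) = 4431613550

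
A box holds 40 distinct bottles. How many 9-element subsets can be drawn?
C(40,9) = 40!/(9!×31!) = 273438880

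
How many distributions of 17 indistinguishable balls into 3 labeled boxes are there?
C(17+3-1, 3-1) = C(19, 2) = 171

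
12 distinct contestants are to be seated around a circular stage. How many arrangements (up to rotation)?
Circular: fix one position, arrange the rest. (12-1)! = 39916800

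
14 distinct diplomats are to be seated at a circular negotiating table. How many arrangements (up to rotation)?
Circular: fix one position, arrange the rest. (14-1)! = 6227020800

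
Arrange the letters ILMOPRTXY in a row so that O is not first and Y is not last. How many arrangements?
By inclusion-exclusion: 9! - 2×(9-1)! + (9-2)! = 362880 - 80640 + 5040 = 287280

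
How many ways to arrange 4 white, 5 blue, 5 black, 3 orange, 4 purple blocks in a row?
21! / (4! × 5! × 5! × 3! × 4!) = 1026615189600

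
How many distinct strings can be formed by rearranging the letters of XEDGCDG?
7! / (1! × 2! × 1! × 1! × 2!) = 1260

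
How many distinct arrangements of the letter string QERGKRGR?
8! / (1! × 1! × 3! × 1! × 2!) = 3360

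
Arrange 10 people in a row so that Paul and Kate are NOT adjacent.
Total - adjacent = 10! - (10-1)!×2 = 3628800 - 725760 = 2903040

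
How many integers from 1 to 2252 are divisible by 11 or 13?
⌊2252/11⌋ + ⌊2252/13⌋ - ⌊2252/143⌋ = 204 + 173 - 15 = 362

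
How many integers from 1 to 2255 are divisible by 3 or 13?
⌊2255/3⌋ + ⌊2255/13⌋ - ⌊2255/39⌋ = 751 + 173 - 57 = 867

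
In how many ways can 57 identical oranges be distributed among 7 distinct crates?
C(57+7-1, 7-1) = C(63, 6) = 67945521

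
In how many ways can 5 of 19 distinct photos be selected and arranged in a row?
P(19,5) = 19!/(19-5)! = 1395360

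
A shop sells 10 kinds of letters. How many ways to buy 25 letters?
C(25+10-1, 10-1) = C(34, 9) = 52451256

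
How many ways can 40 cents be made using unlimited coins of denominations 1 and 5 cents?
Coefficient of x^40 in 1/(1-x^1) · 1/(1-x^5). Use j coins of 5 for j = 0..⌊40/5⌋ = 8, the rest in 1s: 8 + 1 = 9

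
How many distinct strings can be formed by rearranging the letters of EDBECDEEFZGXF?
13! / (2! × 2! × 1! × 1! × 4! × 1! × 1! × 1!) = 64864800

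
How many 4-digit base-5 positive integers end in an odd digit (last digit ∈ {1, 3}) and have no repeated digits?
Last∈{1,3}. Last=0: 0. Last nonzero: 2×3×P(3,2) = 36. Total = 36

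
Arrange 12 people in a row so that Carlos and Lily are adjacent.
Treat as block: (12-1)! × 2! = 39916800 × 2 = 79833600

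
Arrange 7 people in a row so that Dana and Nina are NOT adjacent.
Total - adjacent = 7! - (7-1)!×2 = 5040 - 1440 = 3600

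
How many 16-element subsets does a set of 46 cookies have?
C(46,16) = 46!/(16!×30!) = 991493848554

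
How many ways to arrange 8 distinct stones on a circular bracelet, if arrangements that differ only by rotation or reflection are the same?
(8-1)!/2 = 5040/2 = 2520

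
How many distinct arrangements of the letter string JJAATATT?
8! / (3! × 2! × 3!) = 560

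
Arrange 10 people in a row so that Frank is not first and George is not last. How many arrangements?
By inclusion-exclusion: 10! - 2×(10-1)! + (10-2)! = 3628800 - 725760 + 40320 = 2943360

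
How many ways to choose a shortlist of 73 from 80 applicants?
C(80,73) = 80!/(73!×7!) = 3176716400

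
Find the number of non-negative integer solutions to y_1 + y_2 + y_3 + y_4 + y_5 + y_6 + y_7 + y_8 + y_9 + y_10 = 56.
C(56+10-1, 10-1) = C(65, 9) = 31966749880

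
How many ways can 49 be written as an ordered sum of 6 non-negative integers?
C(49+6-1, 6-1) = C(54, 5) = 3162510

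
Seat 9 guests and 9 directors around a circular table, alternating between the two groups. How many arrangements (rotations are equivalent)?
Fix one of the guests: (9-1)! ways for the remaining guests, × 9! ways for the directors = 40320 × 362880 = 14631321600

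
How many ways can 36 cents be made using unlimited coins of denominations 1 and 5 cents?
Coefficient of x^36 in 1/(1-x^1) · 1/(1-x^5). Use j coins of 5 for j = 0..⌊36/5⌋ = 7, the rest in 1s: 7 + 1 = 8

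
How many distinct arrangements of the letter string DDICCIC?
7! / (3! × 2! × 2!) = 210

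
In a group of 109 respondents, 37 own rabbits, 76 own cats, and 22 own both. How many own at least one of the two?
|A∪B| = |A| + |B| - |A∩B| = 37 + 76 - 22 = 91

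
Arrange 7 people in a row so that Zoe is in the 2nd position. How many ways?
Fix one position: (7-1)! = 720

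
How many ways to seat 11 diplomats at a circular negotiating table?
Circular: fix one position, arrange the rest. (11-1)! = 3628800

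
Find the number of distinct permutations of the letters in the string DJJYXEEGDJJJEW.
14! / (5! × 1! × 1! × 1! × 2! × 3! × 1!) = 60540480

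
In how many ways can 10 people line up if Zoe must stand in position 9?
Fix one position: (10-1)! = 362880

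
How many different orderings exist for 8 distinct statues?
8! = 40320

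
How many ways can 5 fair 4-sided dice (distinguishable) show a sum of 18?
Coefficient of x^18 in (x + x² + ... + x^4)^5. By inclusion-exclusion on dice exceeding 4: Σ_j (-1)^j C(5,j)·C(18-1-4j, 4) = C(5,0)·C(17,4) - C(5,1)·C(13,4) + C(5,2)·C(9,4) - C(5,3)·C(5,4) = 1·2380 - 5·715 + 10·126 - 10·5 = 15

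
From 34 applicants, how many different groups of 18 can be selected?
C(34,18) = 34!/(18!×16!) = 2203961430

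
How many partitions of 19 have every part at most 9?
Let r_j(i) = number of partitions of i into parts ≤ j, for i = 0..19. r_1(i) = 1 for all i; r_j(i) = r_{j-1}(i) + r_j(i-j). Rows j = 2..9: ≤2: 1 1 2 2 3 3 4 4 5 5 6 6 7 7 8 8 9 9 10 10; ≤3: 1 1 2 3 4 5 7 8 10 12 14 16 19 21 24 27 30 33 37 40; ≤4: 1 1 2 3 5 6 9 11 15 18 23 27 34 39 47 54 64 72 84 94; ≤5: 1 1 2 3 5 7 10 13 18 23 30 37 47 57 70 84 101 119 141 164; ≤6: 1 1 2 3 5 7 11 14 20 26 35 44 58 71 90 110 136 163 199 235; ≤7: 1 1 2 3 5 7 11 15 21 28 38 49 65 82 105 131 164 201 248 300; ≤8: 1 1 2 3 5 7 11 15 22 29 40 52 70 89 116 146 186 230 288 352; ≤9: 1 1 2 3 5 7 11 15 22 30 41 54 73 94 123 157 201 252 318 393. r_9(19) = 393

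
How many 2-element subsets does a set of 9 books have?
C(9,2) = 9!/(2!×7!) = 36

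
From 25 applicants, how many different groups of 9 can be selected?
C(25,9) = 25!/(9!×16!) = 2042975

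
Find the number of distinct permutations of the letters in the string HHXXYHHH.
8! / (2! × 5! × 1!) = 168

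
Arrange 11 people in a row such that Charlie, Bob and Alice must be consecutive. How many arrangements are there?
Treat the 3 as one block: (11-3+1)! × 3! = 362880 × 6 = 2177280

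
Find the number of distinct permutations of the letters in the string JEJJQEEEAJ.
10! / (4! × 1! × 1! × 4!) = 6300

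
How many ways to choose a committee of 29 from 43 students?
C(43,29) = 43!/(29!×14!) = 78378960360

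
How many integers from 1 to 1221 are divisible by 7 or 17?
⌊1221/7⌋ + ⌊1221/17⌋ - ⌊1221/119⌋ = 174 + 71 - 10 = 235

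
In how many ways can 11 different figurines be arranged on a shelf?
11! = 39916800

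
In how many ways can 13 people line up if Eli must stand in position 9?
Fix one position: (13-1)! = 479001600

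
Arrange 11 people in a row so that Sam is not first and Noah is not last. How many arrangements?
By inclusion-exclusion: 11! - 2×(11-1)! + (11-2)! = 39916800 - 7257600 + 362880 = 33022080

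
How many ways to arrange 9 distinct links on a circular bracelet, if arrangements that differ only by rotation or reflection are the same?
(9-1)!/2 = 40320/2 = 20160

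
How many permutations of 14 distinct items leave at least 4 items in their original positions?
Exactly j fixed points: C(14,j)·!(14-j); sum over j ≥ 4 (derangement numbers via !m = (m-1)·(!(m-1) + !(m-2)): !0..!10 = 1, 0, 1, 2, 9, 44, 265, 1854, 14833, 133496, 1334961). Σ_{j=4}^{14} C(14,j)·!(14-j) = C(14,4)·!10 + C(14,5)·!9 + C(14,6)·!8 + C(14,7)·!7 + C(14,8)·!6 + C(14,9)·!5 + C(14,10)·!4 + C(14,11)·!3 + C(14,12)·!2 + C(14,13)·!1 + C(14,14)·!0 = 1001·1334961 + 2002·133496 + 3003·14833 + 3432·1854 + 3003·265 + 2002·44 + 1001·9 + 364·2 + 91·1 + 14·0 + 1·1 = 1655355092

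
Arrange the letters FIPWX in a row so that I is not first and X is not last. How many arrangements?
By inclusion-exclusion: 5! - 2×(5-1)! + (5-2)! = 120 - 48 + 6 = 78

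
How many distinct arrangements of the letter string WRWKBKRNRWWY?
12! / (2! × 1! × 4! × 3! × 1! × 1!) = 1663200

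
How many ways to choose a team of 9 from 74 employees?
C(74,9) = 74!/(9!×65!) = 110524147514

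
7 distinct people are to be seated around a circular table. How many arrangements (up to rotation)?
Circular: fix one position, arrange the rest. (7-1)! = 720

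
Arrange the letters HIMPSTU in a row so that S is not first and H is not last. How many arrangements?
By inclusion-exclusion: 7! - 2×(7-1)! + (7-2)! = 5040 - 1440 + 120 = 3720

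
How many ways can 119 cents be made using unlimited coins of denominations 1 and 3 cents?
Coefficient of x^119 in 1/(1-x^1) · 1/(1-x^3). Use j coins of 3 for j = 0..⌊119/3⌋ = 39, the rest in 1s: 39 + 1 = 40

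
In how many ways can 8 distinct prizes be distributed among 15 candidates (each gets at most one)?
P(15,8) = 15!/(15-8)! = 259459200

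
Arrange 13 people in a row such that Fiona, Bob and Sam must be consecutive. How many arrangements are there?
Treat the 3 as one block: (13-3+1)! × 3! = 39916800 × 6 = 239500800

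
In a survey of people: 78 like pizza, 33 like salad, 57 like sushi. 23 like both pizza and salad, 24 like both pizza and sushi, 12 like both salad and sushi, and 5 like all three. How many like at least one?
|A∪B∪C| = 78+33+57-23-24-12+5 = 114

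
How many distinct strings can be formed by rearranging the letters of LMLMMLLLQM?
10! / (1! × 4! × 5!) = 1260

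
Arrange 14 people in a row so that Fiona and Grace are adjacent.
Treat as block: (14-1)! × 2! = 6227020800 × 2 = 12454041600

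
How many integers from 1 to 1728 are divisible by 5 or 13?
⌊1728/5⌋ + ⌊1728/13⌋ - ⌊1728/65⌋ = 345 + 132 - 26 = 451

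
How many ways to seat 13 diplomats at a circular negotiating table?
Circular: fix one position, arrange the rest. (13-1)! = 479001600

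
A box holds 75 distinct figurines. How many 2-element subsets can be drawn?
C(75,2) = 75!/(2!×73!) = 2775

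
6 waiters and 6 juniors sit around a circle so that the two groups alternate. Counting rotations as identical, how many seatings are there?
Fix one of the waiters: (6-1)! ways for the remaining waiters, × 6! ways for the juniors = 120 × 720 = 86400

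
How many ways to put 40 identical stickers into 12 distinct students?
C(40+12-1, 12-1) = C(51, 11) = 47626016970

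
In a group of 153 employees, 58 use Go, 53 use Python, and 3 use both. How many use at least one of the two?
|A∪B| = |A| + |B| - |A∩B| = 58 + 53 - 3 = 108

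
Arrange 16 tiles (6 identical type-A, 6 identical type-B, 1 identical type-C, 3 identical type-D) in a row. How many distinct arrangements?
16! / (6! × 6! × 1! × 3!) = 6726720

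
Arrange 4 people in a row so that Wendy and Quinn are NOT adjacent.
Total - adjacent = 4! - (4-1)!×2 = 24 - 12 = 12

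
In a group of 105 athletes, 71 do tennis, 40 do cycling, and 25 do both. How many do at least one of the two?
|A∪B| = |A| + |B| - |A∩B| = 71 + 40 - 25 = 86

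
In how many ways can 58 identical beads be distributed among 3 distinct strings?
C(58+3-1, 3-1) = C(60, 2) = 1770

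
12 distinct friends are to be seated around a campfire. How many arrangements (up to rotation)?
Circular: fix one position, arrange the rest. (12-1)! = 39916800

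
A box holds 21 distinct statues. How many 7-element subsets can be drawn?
C(21,7) = 21!/(7!×14!) = 116280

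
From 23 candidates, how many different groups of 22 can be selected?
C(23,22) = 23!/(22!×1!) = 23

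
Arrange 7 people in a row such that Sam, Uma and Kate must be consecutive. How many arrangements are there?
Treat the 3 as one block: (7-3+1)! × 3! = 120 × 6 = 720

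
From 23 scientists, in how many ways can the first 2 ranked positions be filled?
P(23,2) = 23!/(23-2)! = 506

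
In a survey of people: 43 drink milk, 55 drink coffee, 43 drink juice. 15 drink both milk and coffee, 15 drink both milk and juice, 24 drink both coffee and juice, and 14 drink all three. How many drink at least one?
|A∪B∪C| = 43+55+43-15-15-24+14 = 101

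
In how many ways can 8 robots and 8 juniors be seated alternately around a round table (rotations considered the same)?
Fix one of the robots: (8-1)! ways for the remaining robots, × 8! ways for the juniors = 5040 × 40320 = 203212800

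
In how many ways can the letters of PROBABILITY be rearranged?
11! / (1! × 1! × 1! × 2! × 1! × 2! × 1! × 1! × 1!) = 9979200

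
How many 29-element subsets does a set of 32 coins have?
C(32,29) = 32!/(29!×3!) = 4960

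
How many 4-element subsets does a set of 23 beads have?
C(23,4) = 23!/(4!×19!) = 8855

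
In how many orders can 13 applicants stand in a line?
13! = 6227020800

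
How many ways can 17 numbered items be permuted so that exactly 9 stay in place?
Choose the 9 fixed points C(17,9) = 24310, derange the rest: !8 = Σ_{j=0}^{8} (-1)^j·8!/j! = 40320 - 40320 + 20160 - 6720 + 1680 - 336 + 56 - 8 + 1 = 14833. Product = 24310 × 14833 = 360590230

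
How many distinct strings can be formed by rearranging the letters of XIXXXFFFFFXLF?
13! / (1! × 6! × 5! × 1!) = 72072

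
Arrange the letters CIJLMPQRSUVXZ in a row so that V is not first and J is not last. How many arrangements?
By inclusion-exclusion: 13! - 2×(13-1)! + (13-2)! = 6227020800 - 958003200 + 39916800 = 5308934400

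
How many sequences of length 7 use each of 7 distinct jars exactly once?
7! = 5040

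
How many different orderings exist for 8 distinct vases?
8! = 40320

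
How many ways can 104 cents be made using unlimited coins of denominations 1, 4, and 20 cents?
Coefficient of x^104 in 1/(1-x^1) · 1/(1-x^4) · 1/(1-x^20). Case on j = number of 20-cent coins (j = 0..5); remainder r = 104 - 20j is made from {1,4} in ⌊r/4⌋+1 ways. r = 104, 84, 64, 44, 24, 4 → 27 + 22 + 17 + 12 + 7 + 2 = 87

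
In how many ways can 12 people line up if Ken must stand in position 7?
Fix one position: (12-1)! = 39916800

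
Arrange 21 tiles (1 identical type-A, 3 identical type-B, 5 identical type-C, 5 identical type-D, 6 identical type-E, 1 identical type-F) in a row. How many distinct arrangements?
21! / (1! × 3! × 5! × 5! × 6! × 1!) = 821292151680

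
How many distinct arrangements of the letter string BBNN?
4! / (2! × 2!) = 6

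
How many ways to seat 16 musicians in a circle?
Circular: fix one position, arrange the rest. (16-1)! = 1307674368000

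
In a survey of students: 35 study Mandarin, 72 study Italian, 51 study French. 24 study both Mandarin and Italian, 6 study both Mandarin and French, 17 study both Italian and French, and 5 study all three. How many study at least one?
|A∪B∪C| = 35+72+51-24-6-17+5 = 116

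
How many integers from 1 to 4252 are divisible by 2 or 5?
⌊4252/2⌋ + ⌊4252/5⌋ - ⌊4252/10⌋ = 2126 + 850 - 425 = 2551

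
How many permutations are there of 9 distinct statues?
9! = 362880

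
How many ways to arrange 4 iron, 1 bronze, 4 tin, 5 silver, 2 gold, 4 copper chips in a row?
20! / (4! × 1! × 4! × 5! × 2! × 4!) = 733296564000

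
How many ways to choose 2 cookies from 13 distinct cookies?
C(13,2) = 13!/(2!×11!) = 78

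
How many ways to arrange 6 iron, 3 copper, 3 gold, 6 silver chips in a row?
18! / (6! × 3! × 3! × 6!) = 343062720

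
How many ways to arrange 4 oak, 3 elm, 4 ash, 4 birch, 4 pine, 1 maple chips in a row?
20! / (4! × 3! × 4! × 4! × 4! × 1!) = 1222160940000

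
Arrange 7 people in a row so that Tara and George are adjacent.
Treat as block: (7-1)! × 2! = 720 × 2 = 1440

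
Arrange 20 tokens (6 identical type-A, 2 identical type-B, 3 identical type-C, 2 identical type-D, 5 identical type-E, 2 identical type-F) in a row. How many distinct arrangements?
20! / (6! × 2! × 3! × 2! × 5! × 2!) = 586637251200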